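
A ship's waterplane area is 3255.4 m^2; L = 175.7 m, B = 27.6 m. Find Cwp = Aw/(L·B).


Formula: Cwp = Aw / (L * B)
Step 1 — L * B = 175.7 * 27.6 = 4849.32 m^2
Step 2 — Cwp = 3255.4 / 4849.32 ≈ 0.67131 (5 s.f.)

0.67131


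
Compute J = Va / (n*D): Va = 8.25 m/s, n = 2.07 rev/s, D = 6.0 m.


Formula: J = Va / (n * D)
Step 1 — n * D = 2.07 * 6.0 = 12.42
Step 2 — J = 8.25 / 12.42 ≈ 0.66425 (5 s.f.)

0.66425


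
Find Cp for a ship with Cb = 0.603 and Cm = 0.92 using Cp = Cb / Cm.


Formula: Cp = Cb / Cm
Substituting: Cp = 0.603 / 0.92
Result: Cp ≈ 0.65543 (5 s.f.)

0.65543


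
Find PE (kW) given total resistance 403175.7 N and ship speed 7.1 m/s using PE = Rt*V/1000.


Formula: PE = Rt * V / 1000 (kW)
Step 1 — PE (W) = 403175.7 * 7.1 = 2862547.47 W
Step 2 — PE (kW) = 2862547.47 / 1000 ≈ 2862.5 kW (5 s.f.)

2862.5 kW


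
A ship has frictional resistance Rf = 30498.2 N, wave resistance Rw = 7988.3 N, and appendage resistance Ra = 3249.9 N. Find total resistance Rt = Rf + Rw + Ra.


Formula: Rt = Rf + Rw + Ra
Substituting: Rt = 30498.2 + 7988.3 + 3249.9
Result: Rt = 41736.4 N

41736.4 N


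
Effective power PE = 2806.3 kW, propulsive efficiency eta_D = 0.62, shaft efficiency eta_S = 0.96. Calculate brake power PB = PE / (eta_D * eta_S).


Formula: PB = PE / (eta_D * eta_S)
Step 1 — combined efficiency = eta_D * eta_S = 0.62 * 0.96 = 0.5952
Step 2 — PB = 2806.3 / 0.5952 ≈ 4714.9 kW (5 s.f.)

4714.9 kW


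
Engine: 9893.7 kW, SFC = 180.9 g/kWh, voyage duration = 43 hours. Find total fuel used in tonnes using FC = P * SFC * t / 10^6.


Formula: FC (tonnes) = P * SFC * t / 1,000,000
Step 1 — P * SFC * t = 9893.7 * 180.9 * 43 = 76960124.19 g
Step 2 — FC (tonnes) = 76960124.19 / 1,000,000 ≈ 76.960 tonnes (5 s.f.)

76.960 tonnes


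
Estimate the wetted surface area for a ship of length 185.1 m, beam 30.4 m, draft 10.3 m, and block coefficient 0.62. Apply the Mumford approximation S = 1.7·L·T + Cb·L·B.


Formula: S = 1.7*L*T + V/T with V = Cb*L*B*T, i.e. S = L * (1.7*T + Cb*B)
Step 1 — 1.7*T = 1.7 * 10.3 = 17.51 m
Step 2 — Cb*B = 0.62 * 30.4 = 18.848 m
Step 3 — 1.7*T + Cb*B = 17.51 + 18.848 = 36.358 m
Step 4 — S = 185.1 * 36.358 ≈ 6729.9 m^2 (5 s.f.)

6729.9 m^2


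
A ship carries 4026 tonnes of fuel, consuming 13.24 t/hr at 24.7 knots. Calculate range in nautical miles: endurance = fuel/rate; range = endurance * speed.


Formula: endurance = fuel / rate; range = endurance * speed
Step 1 — endurance = 4026 / 13.24 = 304.0785 hours
Step 2 — range = 304.0785 * 24.7 ≈ 7510.7 nautical miles (5 s.f.)

7510.7 NM


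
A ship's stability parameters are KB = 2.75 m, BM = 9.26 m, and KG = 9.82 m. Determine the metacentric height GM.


Formula: GM = KB + BM - KG
Step 1 — KM = KB + BM = 2.75 + 9.26 = 12.01 m
Step 2 — GM = KM - KG = 12.01 - 9.82 = 2.19 m

2.19 m


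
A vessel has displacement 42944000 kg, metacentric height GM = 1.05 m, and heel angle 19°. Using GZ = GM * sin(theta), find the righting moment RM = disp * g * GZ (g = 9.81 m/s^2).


Formula: GZ = GM * sin(theta); RM = disp * g * GZ
Step 1 — GZ = 1.05 * sin(19°) = 1.05 * 0.325568 = 0.341846 m
Step 2 — RM = 42944000 * 9.81 * 0.341846 ≈ 144010000 N·m (5 s.f.)

144010000 N·m


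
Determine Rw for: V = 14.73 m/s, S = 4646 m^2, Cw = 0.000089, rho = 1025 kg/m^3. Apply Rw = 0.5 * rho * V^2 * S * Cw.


Formula: Rw = 0.5 * rho * V^2 * S * Cw
Step 1 — V^2 = 14.73^2 = 216.9729
Step 2 — 0.5 * rho * V^2 = 0.5 * 1025 * 216.9729 = 111198.61125
Step 3 — Rw = 111198.61125 * 4646 * 0.000089 ≈ 45980 N (5 s.f.)

45980 N


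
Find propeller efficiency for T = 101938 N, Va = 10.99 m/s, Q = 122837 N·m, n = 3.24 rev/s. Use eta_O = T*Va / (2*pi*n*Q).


Formula: eta = T * Va / (2 * pi * n * Q)
Step 1 — numerator = T * Va = 101938 * 10.99 = 1120298.62
Step 2 — 2 * pi * n = 2 * pi * 3.24 = 20.35752
Step 3 — denominator = 20.35752 * 122837 = 2500656.68
Step 4 — eta = 1120298.62 / 2500656.68 ≈ 0.44800 (5 s.f.)

0.44800


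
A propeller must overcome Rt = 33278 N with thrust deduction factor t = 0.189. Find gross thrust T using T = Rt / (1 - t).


Formula: T = Rt / (1 - t)
Step 1 — (1 - t) = 1 - 0.189 = 0.811
Step 2 — T = 33278 / 0.811 ≈ 41033 N (5 s.f.)

41033 N


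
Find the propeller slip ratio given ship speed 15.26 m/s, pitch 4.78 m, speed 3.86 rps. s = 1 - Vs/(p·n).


Formula: s = 1 - Vs / (p * n)
Step 1 — p * n = 4.78 * 3.86 = 18.4508
Step 2 — Vs / (p*n) = 15.26 / 18.4508 = 0.827064 (6 d.p.)
Step 3 — s = 1 - 0.827064 = 0.172936

0.172936


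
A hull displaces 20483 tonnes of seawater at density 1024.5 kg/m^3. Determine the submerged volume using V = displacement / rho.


Formula: V = mass / rho
Step 1 — convert tonnes to kg: 20483 t * 1000 = 20483000 kg
Step 2 — V = 20483000 / 1024.5 ≈ 19993 m^3 (5 s.f.)

19993 m^3


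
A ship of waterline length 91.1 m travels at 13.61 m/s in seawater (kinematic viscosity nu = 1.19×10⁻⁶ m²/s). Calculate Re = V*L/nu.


Formula: Re = V * L / nu
Step 1 — V * L = 13.61 * 91.1 = 1239.871 m^2/s
Step 2 — Re = 1239.871 / 1.19e-6 = 1.04e+09

1.04e+09


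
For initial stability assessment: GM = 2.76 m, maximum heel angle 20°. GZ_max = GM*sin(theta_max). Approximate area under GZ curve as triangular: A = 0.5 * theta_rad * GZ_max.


Formula: GZ_max = GM * sin(theta); Area = 0.5 * theta_rad * GZ_max
Step 1 — GZ_max = 2.76 * sin(20°) = 2.76 * 0.34202 = 0.943975 m
Step 2 — theta_rad = 20 * pi/180 = 0.349066 rad
Step 3 — Area = 0.5 * 0.349066 * 0.943975 ≈ 0.16475 m·rad (5 s.f.)

0.16475 m·rad


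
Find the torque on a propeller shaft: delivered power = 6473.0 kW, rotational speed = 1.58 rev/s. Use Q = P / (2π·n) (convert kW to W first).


Formula: Q = P_W / (2 * pi * n)
Step 1 — P_W = 6473.0 kW * 1000 = 6473000.0 W
Step 2 — 2 * pi * n = 2 * pi * 1.58 = 9.927433
Step 3 — Q = 6473000.0 / 9.927433 ≈ 652030 N·m (5 s.f.)

652030 N·m


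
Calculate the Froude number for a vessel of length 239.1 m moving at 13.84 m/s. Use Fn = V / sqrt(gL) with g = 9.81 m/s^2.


Formula: Fn = V / sqrt(g * L)
Step 1 — g * L = 9.81 * 239.1 = 2345.571
Step 2 — sqrt(g * L) = sqrt(2345.571) = 48.431095
Step 3 — Fn = 13.84 / 48.431095 ≈ 0.28577 (5 s.f.)

0.28577


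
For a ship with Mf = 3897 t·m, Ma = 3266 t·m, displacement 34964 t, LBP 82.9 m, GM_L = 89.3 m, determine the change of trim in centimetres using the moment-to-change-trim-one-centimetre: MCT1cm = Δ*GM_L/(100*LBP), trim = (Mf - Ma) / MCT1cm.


Formula: net trimming moment = Mf - Ma; MCT1cm = Δ*GM_L/(100*LBP); trim = net moment / MCT1cm
Step 1 — net trimming moment = 3897 - 3266 = 631 t·m
Step 2 — MCT1cm = 34964 * 89.3 / (100 * 82.9) = 376.6327 t·m/cm
Step 3 — trim = 631 / 376.6327 ≈ 1.6754 cm (5 s.f.)

1.6754 cm


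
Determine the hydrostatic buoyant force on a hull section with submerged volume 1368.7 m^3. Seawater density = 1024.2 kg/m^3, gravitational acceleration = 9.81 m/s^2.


Formula: Fb = rho * g * V
Substituting: Fb = 1024.2 * 9.81 * 1368.7
Intermediate: 1024.2 * 9.81 = 10047.402
Result: Fb = 10047.402 * 1368.7 ≈ 13752000 N (5 s.f.)

13752000 N


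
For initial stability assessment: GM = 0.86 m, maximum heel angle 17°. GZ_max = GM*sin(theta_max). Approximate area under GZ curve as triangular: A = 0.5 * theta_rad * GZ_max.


Formula: GZ_max = GM * sin(theta); Area = 0.5 * theta_rad * GZ_max
Step 1 — GZ_max = 0.86 * sin(17°) = 0.86 * 0.292372 = 0.25144 m
Step 2 — theta_rad = 17 * pi/180 = 0.296706 rad
Step 3 — Area = 0.5 * 0.296706 * 0.25144 ≈ 0.037302 m·rad (5 s.f.)

0.037302 m·rad


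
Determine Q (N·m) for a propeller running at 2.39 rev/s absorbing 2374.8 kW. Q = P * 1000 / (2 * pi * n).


Formula: Q = P_W / (2 * pi * n)
Step 1 — P_W = 2374.8 kW * 1000 = 2374800.0 W
Step 2 — 2 * pi * n = 2 * pi * 2.39 = 15.016813
Step 3 — Q = 2374800.0 / 15.016813 ≈ 158140 N·m (5 s.f.)

158140 N·m


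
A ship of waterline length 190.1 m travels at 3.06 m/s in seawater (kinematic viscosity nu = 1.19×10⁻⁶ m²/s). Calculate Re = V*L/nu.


Formula: Re = V * L / nu
Step 1 — V * L = 3.06 * 190.1 = 581.706 m^2/s
Step 2 — Re = 581.706 / 1.19e-6 = 4.89e+08

4.89e+08


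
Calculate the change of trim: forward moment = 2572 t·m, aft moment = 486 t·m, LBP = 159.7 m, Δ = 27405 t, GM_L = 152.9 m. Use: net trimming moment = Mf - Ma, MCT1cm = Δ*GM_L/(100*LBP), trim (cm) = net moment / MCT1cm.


Formula: net trimming moment = Mf - Ma; MCT1cm = Δ*GM_L/(100*LBP); trim = net moment / MCT1cm
Step 1 — net trimming moment = 2572 - 486 = 2086 t·m
Step 2 — MCT1cm = 27405 * 152.9 / (100 * 159.7) = 262.381 t·m/cm
Step 3 — trim = 2086 / 262.381 ≈ 7.9503 cm (5 s.f.)

7.9503 cm


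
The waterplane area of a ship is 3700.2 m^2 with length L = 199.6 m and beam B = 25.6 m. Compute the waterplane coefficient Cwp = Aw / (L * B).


Formula: Cwp = Aw / (L * B)
Step 1 — L * B = 199.6 * 25.6 = 5109.76 m^2
Step 2 — Cwp = 3700.2 / 5109.76 ≈ 0.72414 (5 s.f.)

0.72414


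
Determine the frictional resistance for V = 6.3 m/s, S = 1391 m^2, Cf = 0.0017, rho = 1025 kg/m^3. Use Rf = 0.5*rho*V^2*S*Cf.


Formula: Rf = 0.5 * rho * V^2 * S * Cf
Step 1 — V^2 = 6.3^2 = 39.69
Step 2 — 0.5 * rho * V^2 = 0.5 * 1025 * 39.69 = 20341.125
Step 3 — Rf = 20341.125 * 1391 * 0.0017 ≈ 48101 N (5 s.f.)

48101 N


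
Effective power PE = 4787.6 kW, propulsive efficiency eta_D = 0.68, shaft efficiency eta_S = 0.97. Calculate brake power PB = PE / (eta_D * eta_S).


Formula: PB = PE / (eta_D * eta_S)
Step 1 — combined efficiency = eta_D * eta_S = 0.68 * 0.97 = 0.6596
Step 2 — PB = 4787.6 / 0.6596 ≈ 7258.3 kW (5 s.f.)

7258.3 kW


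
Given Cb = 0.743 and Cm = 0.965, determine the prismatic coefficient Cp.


Formula: Cp = Cb / Cm
Substituting: Cp = 0.743 / 0.965
Result: Cp ≈ 0.76995 (5 s.f.)

0.76995


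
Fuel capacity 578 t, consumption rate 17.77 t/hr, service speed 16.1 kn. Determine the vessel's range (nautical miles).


Formula: endurance = fuel / rate; range = endurance * speed
Step 1 — endurance = 578 / 17.77 = 32.5267 hours
Step 2 — range = 32.5267 * 16.1 ≈ 523.68 nautical miles (5 s.f.)

523.68 NM


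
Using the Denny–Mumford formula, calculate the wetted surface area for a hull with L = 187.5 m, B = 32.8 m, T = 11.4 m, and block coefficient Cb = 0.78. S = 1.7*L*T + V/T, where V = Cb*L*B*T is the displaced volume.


Formula: S = 1.7*L*T + V/T with V = Cb*L*B*T, i.e. S = L * (1.7*T + Cb*B)
Step 1 — 1.7*T = 1.7 * 11.4 = 19.38 m
Step 2 — Cb*B = 0.78 * 32.8 = 25.584 m
Step 3 — 1.7*T + Cb*B = 19.38 + 25.584 = 44.964 m
Step 4 — S = 187.5 * 44.964 ≈ 8430.8 m^2 (5 s.f.)

8430.8 m^2


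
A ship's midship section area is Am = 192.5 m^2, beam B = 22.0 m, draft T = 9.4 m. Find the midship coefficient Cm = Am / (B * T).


Formula: Cm = Am / (B * T)
Step 1 — B * T = 22.0 * 9.4 = 206.8 m^2
Step 2 — Cm = 192.5 / 206.8 ≈ 0.93085 (5 s.f.)

0.93085


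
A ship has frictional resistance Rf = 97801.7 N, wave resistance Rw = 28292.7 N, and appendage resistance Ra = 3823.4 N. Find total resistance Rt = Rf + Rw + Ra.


Formula: Rt = Rf + Rw + Ra
Substituting: Rt = 97801.7 + 28292.7 + 3823.4
Result: Rt = 129917.8 N

129917.8 N


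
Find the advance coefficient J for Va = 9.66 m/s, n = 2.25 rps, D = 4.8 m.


Formula: J = Va / (n * D)
Step 1 — n * D = 2.25 * 4.8 = 10.8
Step 2 — J = 9.66 / 10.8 ≈ 0.89444 (5 s.f.)

0.89444


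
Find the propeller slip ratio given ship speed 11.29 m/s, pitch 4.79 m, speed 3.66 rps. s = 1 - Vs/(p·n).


Formula: s = 1 - Vs / (p * n)
Step 1 — p * n = 4.79 * 3.66 = 17.5314
Step 2 — Vs / (p*n) = 11.29 / 17.5314 = 0.643987 (6 d.p.)
Step 3 — s = 1 - 0.643987 = 0.356013

0.356013


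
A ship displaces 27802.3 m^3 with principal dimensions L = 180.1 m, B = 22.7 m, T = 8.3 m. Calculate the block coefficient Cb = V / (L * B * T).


Formula: Cb = V / (L * B * T)
Step 1 — L * B * T = 180.1 * 22.7 * 8.3 = 33932.641 m^3
Step 2 — Cb = 27802.3 / 33932.641 ≈ 0.81934 (5 s.f.)

0.81934


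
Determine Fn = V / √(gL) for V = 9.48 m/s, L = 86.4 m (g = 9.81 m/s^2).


Formula: Fn = V / sqrt(g * L)
Step 1 — g * L = 9.81 * 86.4 = 847.584
Step 2 — sqrt(g * L) = sqrt(847.584) = 29.113296
Step 3 — Fn = 9.48 / 29.113296 ≈ 0.32562 (5 s.f.)

0.32562


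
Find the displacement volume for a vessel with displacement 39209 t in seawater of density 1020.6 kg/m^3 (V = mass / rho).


Formula: V = mass / rho
Step 1 — convert tonnes to kg: 39209 t * 1000 = 39209000 kg
Step 2 — V = 39209000 / 1020.6 ≈ 38418 m^3 (5 s.f.)

38418 m^3


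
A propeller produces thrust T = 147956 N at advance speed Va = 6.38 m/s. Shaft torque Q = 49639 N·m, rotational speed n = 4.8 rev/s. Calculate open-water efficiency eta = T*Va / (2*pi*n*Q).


Formula: eta = T * Va / (2 * pi * n * Q)
Step 1 — numerator = T * Va = 147956 * 6.38 = 943959.28
Step 2 — 2 * pi * n = 2 * pi * 4.8 = 30.159289
Step 3 — denominator = 30.159289 * 49639 = 1497076.95
Step 4 — eta = 943959.28 / 1497076.95 ≈ 0.63053 (5 s.f.)

0.63053


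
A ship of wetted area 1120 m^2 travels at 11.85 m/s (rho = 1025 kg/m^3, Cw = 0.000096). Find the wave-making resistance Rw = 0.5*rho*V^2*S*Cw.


Formula: Rw = 0.5 * rho * V^2 * S * Cw
Step 1 — V^2 = 11.85^2 = 140.4225
Step 2 — 0.5 * rho * V^2 = 0.5 * 1025 * 140.4225 = 71966.53125
Step 3 — Rw = 71966.53125 * 1120 * 0.000096 ≈ 7737.8 N (5 s.f.)

7737.8 N


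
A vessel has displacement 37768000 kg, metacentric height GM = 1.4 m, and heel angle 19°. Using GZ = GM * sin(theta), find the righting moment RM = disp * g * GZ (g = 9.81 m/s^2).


Formula: GZ = GM * sin(theta); RM = disp * g * GZ
Step 1 — GZ = 1.4 * sin(19°) = 1.4 * 0.325568 = 0.455795 m
Step 2 — RM = 37768000 * 9.81 * 0.455795 ≈ 168870000 N·m (5 s.f.)

168870000 N·m


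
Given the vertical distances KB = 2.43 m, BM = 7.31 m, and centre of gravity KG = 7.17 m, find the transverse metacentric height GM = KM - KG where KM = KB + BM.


Formula: GM = KB + BM - KG
Step 1 — KM = KB + BM = 2.43 + 7.31 = 9.74 m
Step 2 — GM = KM - KG = 9.74 - 7.17 = 2.57 m

2.57 m


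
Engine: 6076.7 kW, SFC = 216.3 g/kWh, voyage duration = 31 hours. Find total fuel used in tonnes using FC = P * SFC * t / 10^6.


Formula: FC (tonnes) = P * SFC * t / 1,000,000
Step 1 — P * SFC * t = 6076.7 * 216.3 * 31 = 40746096.51 g
Step 2 — FC (tonnes) = 40746096.51 / 1,000,000 ≈ 40.746 tonnes (5 s.f.)

40.746 tonnes


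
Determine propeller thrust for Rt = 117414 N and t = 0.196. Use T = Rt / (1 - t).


Formula: T = Rt / (1 - t)
Step 1 — (1 - t) = 1 - 0.196 = 0.804
Step 2 — T = 117414 / 0.804 ≈ 146040 N (5 s.f.)

146040 N


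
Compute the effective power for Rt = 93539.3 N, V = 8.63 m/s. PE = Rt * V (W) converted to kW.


Formula: PE = Rt * V / 1000 (kW)
Step 1 — PE (W) = 93539.3 * 8.63 = 807244.159 W
Step 2 — PE (kW) = 807244.159 / 1000 ≈ 807.24 kW (5 s.f.)

807.24 kW


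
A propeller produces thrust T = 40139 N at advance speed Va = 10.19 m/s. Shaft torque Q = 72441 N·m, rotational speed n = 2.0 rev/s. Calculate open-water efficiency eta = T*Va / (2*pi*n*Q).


Formula: eta = T * Va / (2 * pi * n * Q)
Step 1 — numerator = T * Va = 40139 * 10.19 = 409016.41
Step 2 — 2 * pi * n = 2 * pi * 2.0 = 12.566371
Step 3 — denominator = 12.566371 * 72441 = 910320.48
Step 4 — eta = 409016.41 / 910320.48 ≈ 0.44931 (5 s.f.)

0.44931


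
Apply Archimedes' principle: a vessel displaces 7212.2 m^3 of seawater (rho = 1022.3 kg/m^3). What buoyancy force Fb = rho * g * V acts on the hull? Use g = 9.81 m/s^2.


Formula: Fb = rho * g * V
Substituting: Fb = 1022.3 * 9.81 * 7212.2
Intermediate: 1022.3 * 9.81 = 10028.763
Result: Fb = 10028.763 * 7212.2 ≈ 72329000 N (5 s.f.)

72329000 N


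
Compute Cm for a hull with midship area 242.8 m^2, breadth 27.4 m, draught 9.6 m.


Formula: Cm = Am / (B * T)
Step 1 — B * T = 27.4 * 9.6 = 263.04 m^2
Step 2 — Cm = 242.8 / 263.04 ≈ 0.92305 (5 s.f.)

0.92305


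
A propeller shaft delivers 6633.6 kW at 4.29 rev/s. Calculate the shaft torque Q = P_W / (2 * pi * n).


Formula: Q = P_W / (2 * pi * n)
Step 1 — P_W = 6633.6 kW * 1000 = 6633600.0 W
Step 2 — 2 * pi * n = 2 * pi * 4.29 = 26.954865
Step 3 — Q = 6633600.0 / 26.954865 ≈ 246100 N·m (5 s.f.)

246100 N·m


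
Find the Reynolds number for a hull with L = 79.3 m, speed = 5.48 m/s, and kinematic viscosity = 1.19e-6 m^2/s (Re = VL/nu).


Formula: Re = V * L / nu
Step 1 — V * L = 5.48 * 79.3 = 434.564 m^2/s
Step 2 — Re = 434.564 / 1.19e-6 = 3.65e+08

3.65e+08


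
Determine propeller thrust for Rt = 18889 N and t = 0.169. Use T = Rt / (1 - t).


Formula: T = Rt / (1 - t)
Step 1 — (1 - t) = 1 - 0.169 = 0.831
Step 2 — T = 18889 / 0.831 ≈ 22730 N (5 s.f.)

22730 N


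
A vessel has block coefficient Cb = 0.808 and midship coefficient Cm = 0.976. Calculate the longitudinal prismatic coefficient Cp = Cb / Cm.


Formula: Cp = Cb / Cm
Substituting: Cp = 0.808 / 0.976
Result: Cp ≈ 0.82787 (5 s.f.)

0.82787


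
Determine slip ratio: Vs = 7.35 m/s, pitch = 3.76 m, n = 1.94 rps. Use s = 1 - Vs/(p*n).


Formula: s = 1 - Vs / (p * n)
Step 1 — p * n = 3.76 * 1.94 = 7.2944
Step 2 — Vs / (p*n) = 7.35 / 7.2944 = 1.007622 (6 d.p.)
Step 3 — s = 1 - 1.007622 = -0.007622

-0.007622


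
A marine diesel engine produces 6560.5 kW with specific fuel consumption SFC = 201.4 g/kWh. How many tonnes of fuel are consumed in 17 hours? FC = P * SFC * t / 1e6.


Formula: FC (tonnes) = P * SFC * t / 1,000,000
Step 1 — P * SFC * t = 6560.5 * 201.4 * 17 = 22461839.9 g
Step 2 — FC (tonnes) = 22461839.9 / 1,000,000 ≈ 22.462 tonnes (5 s.f.)

22.462 tonnes


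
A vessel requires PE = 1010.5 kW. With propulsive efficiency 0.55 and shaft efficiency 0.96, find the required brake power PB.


Formula: PB = PE / (eta_D * eta_S)
Step 1 — combined efficiency = eta_D * eta_S = 0.55 * 0.96 = 0.528
Step 2 — PB = 1010.5 / 0.528 ≈ 1913.8 kW (5 s.f.)

1913.8 kW


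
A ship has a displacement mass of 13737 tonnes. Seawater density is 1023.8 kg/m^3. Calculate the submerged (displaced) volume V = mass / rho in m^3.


Formula: V = mass / rho
Step 1 — convert tonnes to kg: 13737 t * 1000 = 13737000 kg
Step 2 — V = 13737000 / 1023.8 ≈ 13418 m^3 (5 s.f.)

13418 m^3


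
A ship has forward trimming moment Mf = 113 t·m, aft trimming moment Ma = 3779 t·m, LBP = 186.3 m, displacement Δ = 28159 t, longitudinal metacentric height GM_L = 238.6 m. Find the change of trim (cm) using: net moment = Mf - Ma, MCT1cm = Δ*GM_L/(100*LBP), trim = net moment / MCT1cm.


Formula: net trimming moment = Mf - Ma; MCT1cm = Δ*GM_L/(100*LBP); trim = net moment / MCT1cm
Step 1 — net trimming moment = 113 - 3779 = -3666 t·m
Step 2 — MCT1cm = 28159 * 238.6 / (100 * 186.3) = 360.6408 t·m/cm
Step 3 — trim = -3666 / 360.6408 ≈ -10.165 cm (5 s.f.)

-10.165 cm


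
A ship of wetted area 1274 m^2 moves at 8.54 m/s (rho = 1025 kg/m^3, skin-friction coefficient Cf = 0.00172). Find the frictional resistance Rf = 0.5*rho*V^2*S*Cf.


Formula: Rf = 0.5 * rho * V^2 * S * Cf
Step 1 — V^2 = 8.54^2 = 72.9316
Step 2 — 0.5 * rho * V^2 = 0.5 * 1025 * 72.9316 = 37377.445
Step 3 — Rf = 37377.445 * 1274 * 0.00172 ≈ 81904 N (5 s.f.)

81904 N


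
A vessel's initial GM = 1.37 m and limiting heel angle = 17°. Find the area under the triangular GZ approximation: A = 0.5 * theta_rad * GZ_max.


Formula: GZ_max = GM * sin(theta); Area = 0.5 * theta_rad * GZ_max
Step 1 — GZ_max = 1.37 * sin(17°) = 1.37 * 0.292372 = 0.40055 m
Step 2 — theta_rad = 17 * pi/180 = 0.296706 rad
Step 3 — Area = 0.5 * 0.296706 * 0.40055 ≈ 0.059423 m·rad (5 s.f.)

0.059423 m·rad


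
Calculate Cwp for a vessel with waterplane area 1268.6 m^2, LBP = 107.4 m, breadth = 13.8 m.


Formula: Cwp = Aw / (L * B)
Step 1 — L * B = 107.4 * 13.8 = 1482.12 m^2
Step 2 — Cwp = 1268.6 / 1482.12 ≈ 0.85594 (5 s.f.)

0.85594


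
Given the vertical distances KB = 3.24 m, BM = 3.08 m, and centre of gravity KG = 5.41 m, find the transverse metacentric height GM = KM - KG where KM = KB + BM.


Formula: GM = KB + BM - KG
Step 1 — KM = KB + BM = 3.24 + 3.08 = 6.32 m
Step 2 — GM = KM - KG = 6.32 - 5.41 = 0.91 m

0.91 m


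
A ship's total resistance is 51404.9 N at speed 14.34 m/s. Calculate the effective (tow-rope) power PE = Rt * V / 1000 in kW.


Formula: PE = Rt * V / 1000 (kW)
Step 1 — PE (W) = 51404.9 * 14.34 = 737146.266 W
Step 2 — PE (kW) = 737146.266 / 1000 ≈ 737.15 kW (5 s.f.)

737.15 kW


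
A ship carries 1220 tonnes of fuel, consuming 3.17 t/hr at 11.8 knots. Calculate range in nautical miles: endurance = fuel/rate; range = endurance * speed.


Formula: endurance = fuel / rate; range = endurance * speed
Step 1 — endurance = 1220 / 3.17 = 384.858 hours
Step 2 — range = 384.858 * 11.8 ≈ 4541.3 nautical miles (5 s.f.)

4541.3 NM


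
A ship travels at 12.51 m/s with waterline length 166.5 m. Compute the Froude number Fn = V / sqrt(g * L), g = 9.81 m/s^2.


Formula: Fn = V / sqrt(g * L)
Step 1 — g * L = 9.81 * 166.5 = 1633.365
Step 2 — sqrt(g * L) = sqrt(1633.365) = 40.414911
Step 3 — Fn = 12.51 / 40.414911 ≈ 0.30954 (5 s.f.)

0.30954


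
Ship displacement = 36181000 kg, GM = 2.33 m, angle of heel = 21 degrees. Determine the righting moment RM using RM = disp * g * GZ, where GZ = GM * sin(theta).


Formula: GZ = GM * sin(theta); RM = disp * g * GZ
Step 1 — GZ = 2.33 * sin(21°) = 2.33 * 0.358368 = 0.834997 m
Step 2 — RM = 36181000 * 9.81 * 0.834997 ≈ 296370000 N·m (5 s.f.)

296370000 N·m


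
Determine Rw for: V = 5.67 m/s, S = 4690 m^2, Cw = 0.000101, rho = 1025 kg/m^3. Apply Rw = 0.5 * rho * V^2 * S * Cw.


Formula: Rw = 0.5 * rho * V^2 * S * Cw
Step 1 — V^2 = 5.67^2 = 32.1489
Step 2 — 0.5 * rho * V^2 = 0.5 * 1025 * 32.1489 = 16476.31125
Step 3 — Rw = 16476.31125 * 4690 * 0.000101 ≈ 7804.7 N (5 s.f.)

7804.7 N


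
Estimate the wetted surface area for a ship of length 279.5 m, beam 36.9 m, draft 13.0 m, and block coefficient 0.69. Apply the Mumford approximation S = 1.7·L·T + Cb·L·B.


Formula: S = 1.7*L*T + V/T with V = Cb*L*B*T, i.e. S = L * (1.7*T + Cb*B)
Step 1 — 1.7*T = 1.7 * 13.0 = 22.1 m
Step 2 — Cb*B = 0.69 * 36.9 = 25.461 m
Step 3 — 1.7*T + Cb*B = 22.1 + 25.461 = 47.561 m
Step 4 — S = 279.5 * 47.561 ≈ 13293 m^2 (5 s.f.)

13293 m^2


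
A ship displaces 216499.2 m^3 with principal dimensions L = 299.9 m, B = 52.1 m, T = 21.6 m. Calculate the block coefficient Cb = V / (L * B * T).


Formula: Cb = V / (L * B * T)
Step 1 — L * B * T = 299.9 * 52.1 * 21.6 = 337495.464 m^3
Step 2 — Cb = 216499.2 / 337495.464 ≈ 0.64149 (5 s.f.)

0.64149


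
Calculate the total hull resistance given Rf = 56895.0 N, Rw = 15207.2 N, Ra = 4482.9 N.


Formula: Rt = Rf + Rw + Ra
Substituting: Rt = 56895.0 + 15207.2 + 4482.9
Result: Rt = 76585.1 N

76585.1 N


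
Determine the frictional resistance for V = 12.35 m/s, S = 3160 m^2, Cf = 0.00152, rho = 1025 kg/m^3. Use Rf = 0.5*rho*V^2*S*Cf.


Formula: Rf = 0.5 * rho * V^2 * S * Cf
Step 1 — V^2 = 12.35^2 = 152.5225
Step 2 — 0.5 * rho * V^2 = 0.5 * 1025 * 152.5225 = 78167.78125
Step 3 — Rf = 78167.78125 * 3160 * 0.00152 ≈ 375460 N (5 s.f.)

375460 N


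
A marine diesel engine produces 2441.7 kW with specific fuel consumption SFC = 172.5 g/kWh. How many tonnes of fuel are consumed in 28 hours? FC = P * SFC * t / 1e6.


Formula: FC (tonnes) = P * SFC * t / 1,000,000
Step 1 — P * SFC * t = 2441.7 * 172.5 * 28 = 11793411.0 g
Step 2 — FC (tonnes) = 11793411.0 / 1,000,000 ≈ 11.793 tonnes (5 s.f.)

11.793 tonnes


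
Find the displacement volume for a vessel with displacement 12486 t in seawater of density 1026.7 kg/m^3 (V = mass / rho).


Formula: V = mass / rho
Step 1 — convert tonnes to kg: 12486 t * 1000 = 12486000 kg
Step 2 — V = 12486000 / 1026.7 ≈ 12161 m^3 (5 s.f.)

12161 m^3


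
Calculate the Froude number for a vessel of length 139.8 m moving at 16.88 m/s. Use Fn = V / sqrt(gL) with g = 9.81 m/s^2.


Formula: Fn = V / sqrt(g * L)
Step 1 — g * L = 9.81 * 139.8 = 1371.438
Step 2 — sqrt(g * L) = sqrt(1371.438) = 37.032931
Step 3 — Fn = 16.88 / 37.032931 ≈ 0.45581 (5 s.f.)

0.45581


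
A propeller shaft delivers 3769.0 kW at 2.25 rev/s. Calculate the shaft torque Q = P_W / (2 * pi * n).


Formula: Q = P_W / (2 * pi * n)
Step 1 — P_W = 3769.0 kW * 1000 = 3769000.0 W
Step 2 — 2 * pi * n = 2 * pi * 2.25 = 14.137167
Step 3 — Q = 3769000.0 / 14.137167 ≈ 266600 N·m (5 s.f.)

266600 N·m


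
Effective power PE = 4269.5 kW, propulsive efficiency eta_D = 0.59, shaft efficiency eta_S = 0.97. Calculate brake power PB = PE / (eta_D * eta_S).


Formula: PB = PE / (eta_D * eta_S)
Step 1 — combined efficiency = eta_D * eta_S = 0.59 * 0.97 = 0.5723
Step 2 — PB = 4269.5 / 0.5723 ≈ 7460.2 kW (5 s.f.)

7460.2 kW


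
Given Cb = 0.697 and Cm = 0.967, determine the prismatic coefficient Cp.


Formula: Cp = Cb / Cm
Substituting: Cp = 0.697 / 0.967
Result: Cp ≈ 0.72079 (5 s.f.)

0.72079


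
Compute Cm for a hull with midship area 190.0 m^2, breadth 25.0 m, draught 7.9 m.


Formula: Cm = Am / (B * T)
Step 1 — B * T = 25.0 * 7.9 = 197.5 m^2
Step 2 — Cm = 190.0 / 197.5 ≈ 0.96203 (5 s.f.)

0.96203


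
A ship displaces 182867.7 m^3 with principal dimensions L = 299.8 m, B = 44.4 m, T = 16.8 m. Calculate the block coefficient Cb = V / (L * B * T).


Formula: Cb = V / (L * B * T)
Step 1 — L * B * T = 299.8 * 44.4 * 16.8 = 223626.816 m^3
Step 2 — Cb = 182867.7 / 223626.816 ≈ 0.81774 (5 s.f.)

0.81774


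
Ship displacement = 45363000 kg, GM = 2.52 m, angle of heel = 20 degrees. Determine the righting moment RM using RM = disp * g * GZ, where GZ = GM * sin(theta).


Formula: GZ = GM * sin(theta); RM = disp * g * GZ
Step 1 — GZ = 2.52 * sin(20°) = 2.52 * 0.34202 = 0.86189 m
Step 2 — RM = 45363000 * 9.81 * 0.86189 ≈ 383550000 N·m (5 s.f.)

383550000 N·m


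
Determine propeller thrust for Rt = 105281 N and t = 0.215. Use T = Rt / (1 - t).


Formula: T = Rt / (1 - t)
Step 1 — (1 - t) = 1 - 0.215 = 0.785
Step 2 — T = 105281 / 0.785 ≈ 134120 N (5 s.f.)

134120 N


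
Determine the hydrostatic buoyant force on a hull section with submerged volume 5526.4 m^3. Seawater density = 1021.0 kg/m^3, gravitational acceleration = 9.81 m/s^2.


Formula: Fb = rho * g * V
Substituting: Fb = 1021.0 * 9.81 * 5526.4
Intermediate: 1021.0 * 9.81 = 10016.01
Result: Fb = 10016.01 * 5526.4 ≈ 55352000 N (5 s.f.)

55352000 N


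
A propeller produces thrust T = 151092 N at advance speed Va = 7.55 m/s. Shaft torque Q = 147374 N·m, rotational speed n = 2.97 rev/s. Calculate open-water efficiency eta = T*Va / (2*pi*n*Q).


Formula: eta = T * Va / (2 * pi * n * Q)
Step 1 — numerator = T * Va = 151092 * 7.55 = 1140744.6
Step 2 — 2 * pi * n = 2 * pi * 2.97 = 18.66106
Step 3 — denominator = 18.66106 * 147374 = 2750155.06
Step 4 — eta = 1140744.6 / 2750155.06 ≈ 0.41479 (5 s.f.)

0.41479


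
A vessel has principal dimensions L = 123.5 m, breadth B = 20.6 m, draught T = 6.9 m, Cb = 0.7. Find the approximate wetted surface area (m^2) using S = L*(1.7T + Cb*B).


Formula: S = 1.7*L*T + V/T with V = Cb*L*B*T, i.e. S = L * (1.7*T + Cb*B)
Step 1 — 1.7*T = 1.7 * 6.9 = 11.73 m
Step 2 — Cb*B = 0.7 * 20.6 = 14.42 m
Step 3 — 1.7*T + Cb*B = 11.73 + 14.42 = 26.15 m
Step 4 — S = 123.5 * 26.15 ≈ 3229.5 m^2 (5 s.f.)

3229.5 m^2


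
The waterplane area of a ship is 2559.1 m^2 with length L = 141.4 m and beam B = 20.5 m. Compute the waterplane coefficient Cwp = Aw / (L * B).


Formula: Cwp = Aw / (L * B)
Step 1 — L * B = 141.4 * 20.5 = 2898.7 m^2
Step 2 — Cwp = 2559.1 / 2898.7 ≈ 0.88284 (5 s.f.)

0.88284


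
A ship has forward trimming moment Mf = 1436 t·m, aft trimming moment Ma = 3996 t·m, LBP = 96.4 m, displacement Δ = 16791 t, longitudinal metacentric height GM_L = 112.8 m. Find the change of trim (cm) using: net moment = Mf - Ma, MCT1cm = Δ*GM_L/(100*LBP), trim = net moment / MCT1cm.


Formula: net trimming moment = Mf - Ma; MCT1cm = Δ*GM_L/(100*LBP); trim = net moment / MCT1cm
Step 1 — net trimming moment = 1436 - 3996 = -2560 t·m
Step 2 — MCT1cm = 16791 * 112.8 / (100 * 96.4) = 196.4756 t·m/cm
Step 3 — trim = -2560 / 196.4756 ≈ -13.030 cm (5 s.f.)

-13.030 cm


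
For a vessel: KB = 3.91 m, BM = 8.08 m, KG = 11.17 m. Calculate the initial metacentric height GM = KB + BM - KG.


Formula: GM = KB + BM - KG
Step 1 — KM = KB + BM = 3.91 + 8.08 = 11.99 m
Step 2 — GM = KM - KG = 11.99 - 11.17 = 0.82 m

0.82 m


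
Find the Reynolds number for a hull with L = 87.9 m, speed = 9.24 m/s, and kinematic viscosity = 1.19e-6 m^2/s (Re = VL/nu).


Formula: Re = V * L / nu
Step 1 — V * L = 9.24 * 87.9 = 812.196 m^2/s
Step 2 — Re = 812.196 / 1.19e-6 = 6.83e+08

6.83e+08


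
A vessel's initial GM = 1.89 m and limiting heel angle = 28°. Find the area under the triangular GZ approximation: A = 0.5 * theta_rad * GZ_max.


Formula: GZ_max = GM * sin(theta); Area = 0.5 * theta_rad * GZ_max
Step 1 — GZ_max = 1.89 * sin(28°) = 1.89 * 0.469472 = 0.887302 m
Step 2 — theta_rad = 28 * pi/180 = 0.488692 rad
Step 3 — Area = 0.5 * 0.488692 * 0.887302 ≈ 0.21681 m·rad (5 s.f.)

0.21681 m·rad


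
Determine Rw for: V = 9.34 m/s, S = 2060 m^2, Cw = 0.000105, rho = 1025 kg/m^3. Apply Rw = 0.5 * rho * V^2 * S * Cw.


Formula: Rw = 0.5 * rho * V^2 * S * Cw
Step 1 — V^2 = 9.34^2 = 87.2356
Step 2 — 0.5 * rho * V^2 = 0.5 * 1025 * 87.2356 = 44708.245
Step 3 — Rw = 44708.245 * 2060 * 0.000105 ≈ 9670.4 N (5 s.f.)

9670.4 N


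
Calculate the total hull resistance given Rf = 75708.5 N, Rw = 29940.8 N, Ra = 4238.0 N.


Formula: Rt = Rf + Rw + Ra
Substituting: Rt = 75708.5 + 29940.8 + 4238.0
Result: Rt = 109887.3 N

109887.3 N


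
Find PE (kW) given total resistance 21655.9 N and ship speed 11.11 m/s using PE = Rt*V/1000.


Formula: PE = Rt * V / 1000 (kW)
Step 1 — PE (W) = 21655.9 * 11.11 = 240597.049 W
Step 2 — PE (kW) = 240597.049 / 1000 ≈ 240.60 kW (5 s.f.)

240.60 kW


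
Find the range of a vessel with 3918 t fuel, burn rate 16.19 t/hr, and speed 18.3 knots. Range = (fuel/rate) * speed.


Formula: endurance = fuel / rate; range = endurance * speed
Step 1 — endurance = 3918 / 16.19 = 242.0012 hours
Step 2 — range = 242.0012 * 18.3 ≈ 4428.6 nautical miles (5 s.f.)

4428.6 NM


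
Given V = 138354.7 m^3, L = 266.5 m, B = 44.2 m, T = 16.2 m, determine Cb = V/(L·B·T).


Formula: Cb = V / (L * B * T)
Step 1 — L * B * T = 266.5 * 44.2 * 16.2 = 190824.66 m^3
Step 2 — Cb = 138354.7 / 190824.66 ≈ 0.72504 (5 s.f.)

0.72504


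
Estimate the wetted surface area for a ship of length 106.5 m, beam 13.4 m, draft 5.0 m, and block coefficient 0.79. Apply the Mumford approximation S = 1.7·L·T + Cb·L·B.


Formula: S = 1.7*L*T + V/T with V = Cb*L*B*T, i.e. S = L * (1.7*T + Cb*B)
Step 1 — 1.7*T = 1.7 * 5.0 = 8.5 m
Step 2 — Cb*B = 0.79 * 13.4 = 10.586 m
Step 3 — 1.7*T + Cb*B = 8.5 + 10.586 = 19.086 m
Step 4 — S = 106.5 * 19.086 ≈ 2032.7 m^2 (5 s.f.)

2032.7 m^2


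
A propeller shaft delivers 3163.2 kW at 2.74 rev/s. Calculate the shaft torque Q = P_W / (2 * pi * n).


Formula: Q = P_W / (2 * pi * n)
Step 1 — P_W = 3163.2 kW * 1000 = 3163200.0 W
Step 2 — 2 * pi * n = 2 * pi * 2.74 = 17.215928
Step 3 — Q = 3163200.0 / 17.215928 ≈ 183740 N·m (5 s.f.)

183740 N·m


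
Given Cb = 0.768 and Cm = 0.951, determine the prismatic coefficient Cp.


Formula: Cp = Cb / Cm
Substituting: Cp = 0.768 / 0.951
Result: Cp ≈ 0.80757 (5 s.f.)

0.80757


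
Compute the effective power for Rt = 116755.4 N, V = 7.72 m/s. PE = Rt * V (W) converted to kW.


Formula: PE = Rt * V / 1000 (kW)
Step 1 — PE (W) = 116755.4 * 7.72 = 901351.688 W
Step 2 — PE (kW) = 901351.688 / 1000 ≈ 901.35 kW (5 s.f.)

901.35 kW


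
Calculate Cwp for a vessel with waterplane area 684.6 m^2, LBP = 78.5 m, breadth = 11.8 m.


Formula: Cwp = Aw / (L * B)
Step 1 — L * B = 78.5 * 11.8 = 926.3 m^2
Step 2 — Cwp = 684.6 / 926.3 ≈ 0.73907 (5 s.f.)

0.73907


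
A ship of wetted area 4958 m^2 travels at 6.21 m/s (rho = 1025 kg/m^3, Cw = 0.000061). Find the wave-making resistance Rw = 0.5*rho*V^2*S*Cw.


Formula: Rw = 0.5 * rho * V^2 * S * Cw
Step 1 — V^2 = 6.21^2 = 38.5641
Step 2 — 0.5 * rho * V^2 = 0.5 * 1025 * 38.5641 = 19764.10125
Step 3 — Rw = 19764.10125 * 4958 * 0.000061 ≈ 5977.4 N (5 s.f.)

5977.4 N


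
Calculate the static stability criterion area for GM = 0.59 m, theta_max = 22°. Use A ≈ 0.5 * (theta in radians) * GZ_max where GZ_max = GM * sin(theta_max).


Formula: GZ_max = GM * sin(theta); Area = 0.5 * theta_rad * GZ_max
Step 1 — GZ_max = 0.59 * sin(22°) = 0.59 * 0.374607 = 0.221018 m
Step 2 — theta_rad = 22 * pi/180 = 0.383972 rad
Step 3 — Area = 0.5 * 0.383972 * 0.221018 ≈ 0.042432 m·rad (5 s.f.)

0.042432 m·rad


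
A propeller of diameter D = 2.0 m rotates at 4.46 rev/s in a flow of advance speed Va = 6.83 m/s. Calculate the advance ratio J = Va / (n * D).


Formula: J = Va / (n * D)
Step 1 — n * D = 4.46 * 2.0 = 8.92
Step 2 — J = 6.83 / 8.92 ≈ 0.76570 (5 s.f.)

0.76570


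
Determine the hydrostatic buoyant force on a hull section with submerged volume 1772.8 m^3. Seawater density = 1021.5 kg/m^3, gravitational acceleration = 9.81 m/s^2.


Formula: Fb = rho * g * V
Substituting: Fb = 1021.5 * 9.81 * 1772.8
Intermediate: 1021.5 * 9.81 = 10020.915
Result: Fb = 10020.915 * 1772.8 ≈ 17765000 N (5 s.f.)

17765000 N


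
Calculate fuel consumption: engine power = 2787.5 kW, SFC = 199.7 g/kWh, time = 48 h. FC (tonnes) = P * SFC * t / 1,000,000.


Formula: FC (tonnes) = P * SFC * t / 1,000,000
Step 1 — P * SFC * t = 2787.5 * 199.7 * 48 = 26719860.0 g
Step 2 — FC (tonnes) = 26719860.0 / 1,000,000 ≈ 26.720 tonnes (5 s.f.)

26.720 tonnes


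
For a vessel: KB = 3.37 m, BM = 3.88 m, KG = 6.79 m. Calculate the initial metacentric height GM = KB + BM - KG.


Formula: GM = KB + BM - KG
Step 1 — KM = KB + BM = 3.37 + 3.88 = 7.25 m
Step 2 — GM = KM - KG = 7.25 - 6.79 = 0.46 m

0.46 m


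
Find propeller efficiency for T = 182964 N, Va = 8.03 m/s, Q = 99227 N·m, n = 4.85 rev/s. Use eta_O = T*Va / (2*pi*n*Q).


Formula: eta = T * Va / (2 * pi * n * Q)
Step 1 — numerator = T * Va = 182964 * 8.03 = 1469200.92
Step 2 — 2 * pi * n = 2 * pi * 4.85 = 30.473449
Step 3 — denominator = 30.473449 * 99227 = 3023788.92
Step 4 — eta = 1469200.92 / 3023788.92 ≈ 0.48588 (5 s.f.)

0.48588


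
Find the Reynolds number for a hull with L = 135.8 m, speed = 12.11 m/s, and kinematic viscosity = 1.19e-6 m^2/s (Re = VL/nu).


Formula: Re = V * L / nu
Step 1 — V * L = 12.11 * 135.8 = 1644.538 m^2/s
Step 2 — Re = 1644.538 / 1.19e-6 = 1.38e+09

1.38e+09


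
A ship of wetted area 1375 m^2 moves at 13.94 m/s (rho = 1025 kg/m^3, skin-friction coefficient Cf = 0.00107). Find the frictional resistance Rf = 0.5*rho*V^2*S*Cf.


Formula: Rf = 0.5 * rho * V^2 * S * Cf
Step 1 — V^2 = 13.94^2 = 194.3236
Step 2 — 0.5 * rho * V^2 = 0.5 * 1025 * 194.3236 = 99590.845
Step 3 — Rf = 99590.845 * 1375 * 0.00107 ≈ 146520 N (5 s.f.)

146520 N


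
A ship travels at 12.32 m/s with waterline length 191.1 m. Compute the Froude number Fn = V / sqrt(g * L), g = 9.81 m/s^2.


Formula: Fn = V / sqrt(g * L)
Step 1 — g * L = 9.81 * 191.1 = 1874.691
Step 2 — sqrt(g * L) = sqrt(1874.691) = 43.297702
Step 3 — Fn = 12.32 / 43.297702 ≈ 0.28454 (5 s.f.)

0.28454


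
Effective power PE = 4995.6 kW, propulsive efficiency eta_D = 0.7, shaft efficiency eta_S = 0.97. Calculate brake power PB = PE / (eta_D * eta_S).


Formula: PB = PE / (eta_D * eta_S)
Step 1 — combined efficiency = eta_D * eta_S = 0.7 * 0.97 = 0.679
Step 2 — PB = 4995.6 / 0.679 ≈ 7357.3 kW (5 s.f.)

7357.3 kW


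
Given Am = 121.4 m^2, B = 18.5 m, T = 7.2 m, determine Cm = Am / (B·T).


Formula: Cm = Am / (B * T)
Step 1 — B * T = 18.5 * 7.2 = 133.2 m^2
Step 2 — Cm = 121.4 / 133.2 ≈ 0.91141 (5 s.f.)

0.91141


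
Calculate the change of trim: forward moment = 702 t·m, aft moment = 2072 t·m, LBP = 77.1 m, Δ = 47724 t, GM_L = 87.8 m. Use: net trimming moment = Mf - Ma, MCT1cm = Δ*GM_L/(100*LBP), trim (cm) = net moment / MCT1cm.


Formula: net trimming moment = Mf - Ma; MCT1cm = Δ*GM_L/(100*LBP); trim = net moment / MCT1cm
Step 1 — net trimming moment = 702 - 2072 = -1370 t·m
Step 2 — MCT1cm = 47724 * 87.8 / (100 * 77.1) = 543.4718 t·m/cm
Step 3 — trim = -1370 / 543.4718 ≈ -2.5208 cm (5 s.f.)

-2.5208 cm


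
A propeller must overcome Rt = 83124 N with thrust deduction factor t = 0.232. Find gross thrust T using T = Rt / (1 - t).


Formula: T = Rt / (1 - t)
Step 1 — (1 - t) = 1 - 0.232 = 0.768
Step 2 — T = 83124 / 0.768 ≈ 108230 N (5 s.f.)

108230 N


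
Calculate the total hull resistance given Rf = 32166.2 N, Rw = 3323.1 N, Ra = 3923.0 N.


Formula: Rt = Rf + Rw + Ra
Substituting: Rt = 32166.2 + 3323.1 + 3923.0
Result: Rt = 39412.3 N

39412.3 N


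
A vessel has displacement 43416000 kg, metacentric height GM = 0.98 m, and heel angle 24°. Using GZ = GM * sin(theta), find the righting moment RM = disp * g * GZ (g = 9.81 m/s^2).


Formula: GZ = GM * sin(theta); RM = disp * g * GZ
Step 1 — GZ = 0.98 * sin(24°) = 0.98 * 0.406737 = 0.398602 m
Step 2 — RM = 43416000 * 9.81 * 0.398602 ≈ 169770000 N·m (5 s.f.)

169770000 N·m


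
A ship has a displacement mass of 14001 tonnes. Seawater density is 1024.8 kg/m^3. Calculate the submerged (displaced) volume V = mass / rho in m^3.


Formula: V = mass / rho
Step 1 — convert tonnes to kg: 14001 t * 1000 = 14001000 kg
Step 2 — V = 14001000 / 1024.8 ≈ 13662 m^3 (5 s.f.)

13662 m^3


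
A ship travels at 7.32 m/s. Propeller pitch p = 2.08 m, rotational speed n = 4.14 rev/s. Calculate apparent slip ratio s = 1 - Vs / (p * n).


Formula: s = 1 - Vs / (p * n)
Step 1 — p * n = 2.08 * 4.14 = 8.6112
Step 2 — Vs / (p*n) = 7.32 / 8.6112 = 0.850056 (6 d.p.)
Step 3 — s = 1 - 0.850056 = 0.149944

0.149944


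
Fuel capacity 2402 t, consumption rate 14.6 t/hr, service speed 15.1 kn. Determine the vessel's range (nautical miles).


Formula: endurance = fuel / rate; range = endurance * speed
Step 1 — endurance = 2402 / 14.6 = 164.5205 hours
Step 2 — range = 164.5205 * 15.1 ≈ 2484.3 nautical miles (5 s.f.)

2484.3 NM


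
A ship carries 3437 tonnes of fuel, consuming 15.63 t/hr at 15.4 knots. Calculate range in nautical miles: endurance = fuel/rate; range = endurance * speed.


Formula: endurance = fuel / rate; range = endurance * speed
Step 1 — endurance = 3437 / 15.63 = 219.8976 hours
Step 2 — range = 219.8976 * 15.4 ≈ 3386.4 nautical miles (5 s.f.)

3386.4 NM


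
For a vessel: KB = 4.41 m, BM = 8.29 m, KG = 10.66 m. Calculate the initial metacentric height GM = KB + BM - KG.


Formula: GM = KB + BM - KG
Step 1 — KM = KB + BM = 4.41 + 8.29 = 12.7 m
Step 2 — GM = KM - KG = 12.7 - 10.66 = 2.04 m

2.04 m


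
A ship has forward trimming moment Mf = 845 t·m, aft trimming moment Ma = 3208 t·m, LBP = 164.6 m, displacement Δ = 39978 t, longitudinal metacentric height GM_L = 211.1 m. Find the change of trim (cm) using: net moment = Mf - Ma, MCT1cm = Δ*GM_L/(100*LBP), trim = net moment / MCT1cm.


Formula: net trimming moment = Mf - Ma; MCT1cm = Δ*GM_L/(100*LBP); trim = net moment / MCT1cm
Step 1 — net trimming moment = 845 - 3208 = -2363 t·m
Step 2 — MCT1cm = 39978 * 211.1 / (100 * 164.6) = 512.7191 t·m/cm
Step 3 — trim = -2363 / 512.7191 ≈ -4.6088 cm (5 s.f.)

-4.6088 cm


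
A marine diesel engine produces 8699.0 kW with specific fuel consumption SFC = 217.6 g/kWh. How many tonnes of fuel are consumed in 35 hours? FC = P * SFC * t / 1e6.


Formula: FC (tonnes) = P * SFC * t / 1,000,000
Step 1 — P * SFC * t = 8699.0 * 217.6 * 35 = 66251584.0 g
Step 2 — FC (tonnes) = 66251584.0 / 1,000,000 ≈ 66.252 tonnes (5 s.f.)

66.252 tonnes
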